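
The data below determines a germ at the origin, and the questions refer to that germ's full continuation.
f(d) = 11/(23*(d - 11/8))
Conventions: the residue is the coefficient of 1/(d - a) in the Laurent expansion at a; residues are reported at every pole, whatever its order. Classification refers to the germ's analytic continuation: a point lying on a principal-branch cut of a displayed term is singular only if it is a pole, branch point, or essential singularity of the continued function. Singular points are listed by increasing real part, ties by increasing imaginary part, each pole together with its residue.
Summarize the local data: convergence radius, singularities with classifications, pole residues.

Radius of convergence at 0: 11/8.
At 11/8: a pole of order 1; residue 11/23.

Denominator factor (d - 11/8): pole of order 1 at 11/8, modulus 11/8.
The radius of convergence is the smallest modulus among the singular points: 11/8.
At the order-1 pole 11/8 set g(d) = (d - (11/8))*f(d) = 11/23.
Simple pole: residue = g(a) at a = 11/8, which is 11/23.


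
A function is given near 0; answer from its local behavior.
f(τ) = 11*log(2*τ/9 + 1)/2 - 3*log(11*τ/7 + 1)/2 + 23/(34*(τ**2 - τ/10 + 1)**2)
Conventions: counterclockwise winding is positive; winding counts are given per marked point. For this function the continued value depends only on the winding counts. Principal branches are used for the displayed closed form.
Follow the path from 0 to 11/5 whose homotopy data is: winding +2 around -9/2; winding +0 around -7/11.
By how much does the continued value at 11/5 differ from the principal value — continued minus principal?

Continued minus principal equals (22)*pi*i.

The rational part is single-valued and drops out of the difference; each branch term changes only by its own monodromy.
(-3/2)*log(1 - τ/(-7/11)): winding 0 around -7/11, so this term returns to its principal value, contribution 0.
(11/2)*log(1 - τ/(-9/2)): each positive loop around -9/2 adds 2*pi*i to the log, so winding +2 contributes (11/2)*(2)*2*pi*i = (22)*pi*i.
Summing the contributions at τ = 11/5 gives (22)*pi*i.


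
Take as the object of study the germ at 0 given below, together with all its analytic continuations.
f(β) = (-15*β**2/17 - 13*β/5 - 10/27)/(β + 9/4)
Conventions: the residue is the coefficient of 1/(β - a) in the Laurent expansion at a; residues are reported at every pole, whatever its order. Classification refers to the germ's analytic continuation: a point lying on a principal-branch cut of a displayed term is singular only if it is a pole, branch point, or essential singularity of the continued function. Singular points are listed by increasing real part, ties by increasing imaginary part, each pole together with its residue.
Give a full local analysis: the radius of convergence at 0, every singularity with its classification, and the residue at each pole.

Radius of convergence at 0: 9/4.
At -9/4: a pole of order 1; residue 37187/36720.

Denominator factor (β + 9/4): pole of order 1 at -9/4, modulus 9/4.
The radius of convergence is the smallest modulus among the singular points: 9/4.
At the order-1 pole -9/4 set g(β) = (β - (-9/4))*f(β) = -15*β**2/17 - 13*β/5 - 10/27.
Simple pole: residue = g(a) at a = -9/4, which is 37187/36720.


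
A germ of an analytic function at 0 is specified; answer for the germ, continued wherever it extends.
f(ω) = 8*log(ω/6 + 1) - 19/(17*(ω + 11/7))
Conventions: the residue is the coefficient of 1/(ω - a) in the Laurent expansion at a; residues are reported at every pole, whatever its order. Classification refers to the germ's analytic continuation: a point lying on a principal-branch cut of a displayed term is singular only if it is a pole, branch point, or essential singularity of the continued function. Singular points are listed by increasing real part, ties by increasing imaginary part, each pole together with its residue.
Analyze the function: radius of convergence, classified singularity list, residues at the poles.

Radius of convergence at 0: 11/7.
At -6: a logarithmic branch point.
At -11/7: a pole of order 1; residue -19/17.

Denominator factor (ω + 11/7): pole of order 1 at -11/7, modulus 11/7.
Branch term (8)*log(1 - ω/(-6)): its argument vanishes at ω = -6, a logarithmic branch point, modulus 6.
The radius of convergence is the smallest modulus among the singular points: 11/7.
The branch term is analytic at -11/7 and contributes nothing to the residue; only the rational part matters.
At the order-1 pole -11/7 set g(ω) = (ω - (-11/7))*(rational part) = -19/17.
Simple pole: residue = g(a) at a = -11/7, which is -19/17.
List the singular points by increasing real part (a conjugate pair: the negative imaginary part first).


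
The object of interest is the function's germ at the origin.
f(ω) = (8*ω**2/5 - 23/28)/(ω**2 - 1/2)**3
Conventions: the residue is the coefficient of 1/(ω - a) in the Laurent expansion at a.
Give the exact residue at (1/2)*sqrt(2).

The factor ω**2 - 1/2 splits as (ω - a)(ω - a') with a = (1/2)*sqrt(2), a' = -(1/2)*sqrt(2). At the order-3 pole a set g(ω) = (ω - a)^3*f(ω) = [8*ω**2/5 - 23/28] / (ω - a')^3.
Order-3 pole: residue = g''(a)/2; g''((1/2)*sqrt(2)) = -(457/280)*sqrt(2), so the residue is -(457/560)*sqrt(2).

The residue is -(457/560)*sqrt(2).


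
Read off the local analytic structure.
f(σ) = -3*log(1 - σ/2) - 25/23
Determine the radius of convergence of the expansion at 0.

The radius of convergence is 2.

Branch term (-3)*log(1 - σ/(2)): its argument vanishes at σ = 2, a logarithmic branch point, modulus 2.
The radius of convergence is the smallest modulus among the singular points: 2.


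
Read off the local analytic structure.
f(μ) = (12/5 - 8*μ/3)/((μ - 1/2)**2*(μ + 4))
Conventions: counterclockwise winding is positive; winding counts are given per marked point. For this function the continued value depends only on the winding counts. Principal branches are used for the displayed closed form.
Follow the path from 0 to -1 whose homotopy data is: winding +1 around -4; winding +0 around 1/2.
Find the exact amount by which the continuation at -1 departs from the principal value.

The function is rational, hence single-valued: continuing it around any pole returns the same value, so the difference is 0.

Continued minus principal equals 0.


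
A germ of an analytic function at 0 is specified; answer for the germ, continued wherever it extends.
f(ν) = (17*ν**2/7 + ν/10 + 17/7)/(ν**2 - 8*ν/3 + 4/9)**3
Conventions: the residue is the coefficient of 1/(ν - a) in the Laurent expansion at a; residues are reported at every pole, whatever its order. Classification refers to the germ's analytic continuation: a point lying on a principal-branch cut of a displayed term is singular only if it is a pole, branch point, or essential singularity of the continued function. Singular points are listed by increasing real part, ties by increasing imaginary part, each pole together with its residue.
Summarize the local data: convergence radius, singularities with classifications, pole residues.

Radius of convergence at 0: 4/3 - (2/3)*sqrt(3).
At 4/3 - (2/3)*sqrt(3): a pole of order 3; residue -(783/2560)*sqrt(3).
At 4/3 + (2/3)*sqrt(3): a pole of order 3; residue (783/2560)*sqrt(3).


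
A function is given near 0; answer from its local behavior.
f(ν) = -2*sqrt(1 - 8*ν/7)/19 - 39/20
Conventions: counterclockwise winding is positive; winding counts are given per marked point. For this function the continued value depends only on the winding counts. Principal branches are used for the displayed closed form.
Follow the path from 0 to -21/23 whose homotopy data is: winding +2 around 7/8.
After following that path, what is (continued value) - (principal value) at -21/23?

The rational part is single-valued and drops out of the difference; each branch term changes only by its own monodromy.
(-2/19)*sqrt(1 - ν/(7/8)): winding +2 is even, the square root returns to the same sheet, contribution 0.
Summing the contributions at ν = -21/23 gives 0.

Continued minus principal equals 0.


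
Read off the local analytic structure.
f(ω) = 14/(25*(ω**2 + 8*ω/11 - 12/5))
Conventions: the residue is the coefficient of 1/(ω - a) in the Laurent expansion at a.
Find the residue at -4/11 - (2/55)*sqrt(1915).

The residue is -(77/19150)*sqrt(1915).

The factor ω**2 + 8*ω/11 - 12/5 splits as (ω - a)(ω - a') with a = -4/11 - (2/55)*sqrt(1915), a' = -4/11 + (2/55)*sqrt(1915). At the order-1 pole a set g(ω) = (ω - a)*f(ω) = [14/25] / (ω - a').
Simple pole: residue = g(a) at a = -4/11 - (2/55)*sqrt(1915), which is -(77/19150)*sqrt(1915).


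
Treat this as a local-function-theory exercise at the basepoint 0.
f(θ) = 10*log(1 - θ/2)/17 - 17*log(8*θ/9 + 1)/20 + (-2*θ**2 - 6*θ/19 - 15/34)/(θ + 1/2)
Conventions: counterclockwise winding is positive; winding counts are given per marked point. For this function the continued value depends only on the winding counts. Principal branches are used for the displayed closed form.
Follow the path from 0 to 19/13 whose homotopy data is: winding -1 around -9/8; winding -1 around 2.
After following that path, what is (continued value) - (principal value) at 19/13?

Continued minus principal equals (89/170)*pi*i.

The rational part is single-valued and drops out of the difference; each branch term changes only by its own monodromy.
(-17/20)*log(1 - θ/(-9/8)): each positive loop around -9/8 adds 2*pi*i to the log, so winding -1 contributes (-17/20)*(-1)*2*pi*i = (17/10)*pi*i.
(10/17)*log(1 - θ/(2)): each positive loop around 2 adds 2*pi*i to the log, so winding -1 contributes (10/17)*(-1)*2*pi*i = -(20/17)*pi*i.
Summing the contributions at θ = 19/13 gives (89/170)*pi*i.


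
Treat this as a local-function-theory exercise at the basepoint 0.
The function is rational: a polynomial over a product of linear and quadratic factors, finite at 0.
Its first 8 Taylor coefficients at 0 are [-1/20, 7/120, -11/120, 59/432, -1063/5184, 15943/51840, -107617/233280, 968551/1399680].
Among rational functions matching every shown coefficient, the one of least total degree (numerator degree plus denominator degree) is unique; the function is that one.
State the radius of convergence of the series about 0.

The radius of convergence is 2/3.

No rational of total degree below 3 reproduces all 8 coefficients; solving the [0/3] Pade equations on them gives f(ψ) = -6/(5*(ψ - 6)**2*(ψ + 2/3)), whose expansion matches every shown term.
Denominator factor (ψ + 2/3): pole of order 1 at -2/3, modulus 2/3.
Denominator factor (ψ - 6)^2: pole of order 2 at 6, modulus 6.
The radius of convergence is the smallest modulus among the singular points: 2/3.


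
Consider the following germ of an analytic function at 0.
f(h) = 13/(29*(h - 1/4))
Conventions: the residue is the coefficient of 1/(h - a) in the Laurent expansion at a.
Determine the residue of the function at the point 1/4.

The residue is 13/29.

At the order-1 pole 1/4 set g(h) = (h - (1/4))*f(h) = 13/29.
Simple pole: residue = g(a) at a = 1/4, which is 13/29.


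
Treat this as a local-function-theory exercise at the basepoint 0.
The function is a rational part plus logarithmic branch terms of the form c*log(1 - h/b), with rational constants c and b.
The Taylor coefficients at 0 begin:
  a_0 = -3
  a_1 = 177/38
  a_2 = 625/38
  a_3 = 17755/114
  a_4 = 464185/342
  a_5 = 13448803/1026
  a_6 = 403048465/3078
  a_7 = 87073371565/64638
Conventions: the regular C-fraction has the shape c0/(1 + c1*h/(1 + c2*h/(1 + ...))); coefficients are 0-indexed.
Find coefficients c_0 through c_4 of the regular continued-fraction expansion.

Taylor coefficients (read off): a_0 = -3, a_1 = 177/38, a_2 = 625/38, a_3 = 17755/114, a_4 = 464185/342.
c0 = a_0 = -3. Peel one level at a time: if S = 1 + c*h/S' with S'(0) = 1, then c is the h-coefficient of S and S' = c*h/(S - 1).
S_1 = c0/f = 1 + (59/38)*h + (34193/4332)*h^2 + ...; c1 = 59/38.
S_2 = c1*h/(S_1 - 1) = 1 + (-34193/6726)*h + (-656920/31329)*h^2 + ...; c2 = -34193/6726.
S_3 = c2*h/(S_2 - 1) = 1 + (-24962960/6052161)*h + (-8827208480/3507483747)*h^2 + ...; c3 = -24962960/6052161.
S_4 = c3*h/(S_3 - 1) = 1 + (-342635066/561551639)*h + ...; c4 = -342635066/561551639.

The regular C-fraction coefficients are [-3, 59/38, -34193/6726, -24962960/6052161, -342635066/561551639].


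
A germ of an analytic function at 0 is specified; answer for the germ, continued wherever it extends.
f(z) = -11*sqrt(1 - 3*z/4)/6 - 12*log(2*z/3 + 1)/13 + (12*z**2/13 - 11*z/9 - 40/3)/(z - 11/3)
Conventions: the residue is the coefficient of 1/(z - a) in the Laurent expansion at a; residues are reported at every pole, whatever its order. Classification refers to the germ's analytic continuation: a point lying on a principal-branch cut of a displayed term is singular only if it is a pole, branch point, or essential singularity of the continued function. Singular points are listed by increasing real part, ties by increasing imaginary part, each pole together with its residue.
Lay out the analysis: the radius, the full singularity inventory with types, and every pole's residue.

Radius of convergence at 0: 4/3.
At -3/2: a logarithmic branch point.
At 4/3: an algebraic (square-root) branch point.
At 11/3: a pole of order 1; residue -1897/351.

Denominator factor (z - 11/3): pole of order 1 at 11/3, modulus 11/3.
Branch term (-12/13)*log(1 - z/(-3/2)): its argument vanishes at z = -3/2, a logarithmic branch point, modulus 3/2.
Branch term (-11/6)*sqrt(1 - z/(4/3)): its argument vanishes at z = 4/3, a square-root branch point, modulus 4/3.
The radius of convergence is the smallest modulus among the singular points: 4/3.
The branch terms are analytic at 11/3 and contribute nothing to the residue; only the rational part matters.
At the order-1 pole 11/3 set g(z) = (z - (11/3))*(rational part) = 12*z**2/13 - 11*z/9 - 40/3.
Simple pole: residue = g(a) at a = 11/3, which is -1897/351.
List the singular points by increasing real part (a conjugate pair: the negative imaginary part first).


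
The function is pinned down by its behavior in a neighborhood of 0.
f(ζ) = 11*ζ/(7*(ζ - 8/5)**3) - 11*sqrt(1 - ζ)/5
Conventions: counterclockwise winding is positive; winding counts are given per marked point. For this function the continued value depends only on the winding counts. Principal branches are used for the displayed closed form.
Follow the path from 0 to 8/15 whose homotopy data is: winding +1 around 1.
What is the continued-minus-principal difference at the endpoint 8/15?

The rational part is single-valued and drops out of the difference; each branch term changes only by its own monodromy.
(-11/5)*sqrt(1 - ζ/(1)): winding +1 is odd, the square root flips sign, contributing -2*(-11/5)*sqrt(1 - (8/15)/(1)) = -2*(-11/5)*sqrt(7/15) = (22/75)*sqrt(105).
Summing the contributions at ζ = 8/15 gives (22/75)*sqrt(105).

Continued minus principal equals (22/75)*sqrt(105).


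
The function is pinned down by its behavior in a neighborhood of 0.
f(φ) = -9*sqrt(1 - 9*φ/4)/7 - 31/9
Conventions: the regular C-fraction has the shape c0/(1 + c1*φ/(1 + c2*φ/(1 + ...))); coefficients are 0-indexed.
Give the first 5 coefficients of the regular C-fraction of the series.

The regular C-fraction coefficients are [-298/63, 729/2384, -1035/1192, -1341/3680, -2799/3680].

Taylor coefficients (expand at 0): a_0 = -298/63, a_1 = 81/56, a_2 = 729/896, a_3 = 6561/7168, a_4 = 295245/229376.
c0 = a_0 = -298/63. Peel one level at a time: if S = 1 + c*φ/S' with S'(0) = 1, then c is the φ-coefficient of S and S' = c*φ/(S - 1).
S_1 = c0/f = 1 + (729/2384)*φ + (754515/2841728)*φ^2 + ...; c1 = 729/2384.
S_2 = c1*φ/(S_1 - 1) = 1 + (-1035/1192)*φ + (-81/256)*φ^2 + ...; c2 = -1035/1192.
S_3 = c2*φ/(S_2 - 1) = 1 + (-1341/3680)*φ + (-3753459/13542400)*φ^2 + ...; c3 = -1341/3680.
S_4 = c3*φ/(S_3 - 1) = 1 + (-2799/3680)*φ + ...; c4 = -2799/3680.


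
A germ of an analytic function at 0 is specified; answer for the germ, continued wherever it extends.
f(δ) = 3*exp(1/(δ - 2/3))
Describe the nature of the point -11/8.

The point is a regular point.

There is no denominator, hence no pole anywhere.
The essential point of exp(1/(δ - (2/3))) is 2/3, not -11/8.
So the germ continues analytically to -11/8.


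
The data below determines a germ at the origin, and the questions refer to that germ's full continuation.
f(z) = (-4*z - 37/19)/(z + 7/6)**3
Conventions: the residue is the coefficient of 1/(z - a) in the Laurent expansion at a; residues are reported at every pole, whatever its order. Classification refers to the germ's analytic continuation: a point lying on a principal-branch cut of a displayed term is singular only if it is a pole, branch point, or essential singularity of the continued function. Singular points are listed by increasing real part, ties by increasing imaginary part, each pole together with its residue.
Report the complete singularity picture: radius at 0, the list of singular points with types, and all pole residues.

Radius of convergence at 0: 7/6.
At -7/6: a pole of order 3; residue 0.

Denominator factor (z + 7/6)^3: pole of order 3 at -7/6, modulus 7/6.
The radius of convergence is the smallest modulus among the singular points: 7/6.
At the order-3 pole -7/6 set g(z) = (z - (-7/6))^3*f(z) = -4*z - 37/19.
Order-3 pole: residue = g''(a)/2; g''(-7/6) = 0, so the residue is 0.


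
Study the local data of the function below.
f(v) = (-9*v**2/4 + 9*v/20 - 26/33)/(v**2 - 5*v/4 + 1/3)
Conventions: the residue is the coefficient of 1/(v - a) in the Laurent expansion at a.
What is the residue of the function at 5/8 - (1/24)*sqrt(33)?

The residue is -189/160 + (6397/11616)*sqrt(33).

The factor v**2 - 5*v/4 + 1/3 splits as (v - a)(v - a') with a = 5/8 - (1/24)*sqrt(33), a' = 5/8 + (1/24)*sqrt(33). At the order-1 pole a set g(v) = (v - a)*f(v) = [-9*v**2/4 + 9*v/20 - 26/33] / (v - a').
Simple pole: residue = g(a) at a = 5/8 - (1/24)*sqrt(33), which is -189/160 + (6397/11616)*sqrt(33).


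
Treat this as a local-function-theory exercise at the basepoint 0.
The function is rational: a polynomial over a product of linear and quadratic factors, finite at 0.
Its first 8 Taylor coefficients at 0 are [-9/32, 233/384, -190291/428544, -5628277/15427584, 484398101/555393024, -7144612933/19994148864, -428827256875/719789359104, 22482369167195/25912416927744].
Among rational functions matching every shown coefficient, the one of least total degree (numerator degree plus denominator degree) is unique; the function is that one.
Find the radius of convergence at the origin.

The radius of convergence is 1.

No rational of total degree below 6 reproduces all 8 coefficients; solving the [2/4] Pade equations on them gives f(β) = (-18*β**2/31 + 2*β/3 - 9/16)/((β**2 + β/9 + 2)*(β**2 + 11*β/12 + 1)), whose expansion matches every shown term.
Denominator factor (β**2 + β/9 + 2): discriminant -647/81, complex-conjugate roots (-1/18) + ((1/18)*sqrt(647))*i and (-1/18) - ((1/18)*sqrt(647))*i; poles of order 1, moduli sqrt(2) and sqrt(2).
Denominator factor (β**2 + 11*β/12 + 1): discriminant -455/144, complex-conjugate roots (-11/24) + ((1/24)*sqrt(455))*i and (-11/24) - ((1/24)*sqrt(455))*i; poles of order 1, moduli 1 and 1.
The radius of convergence is the smallest modulus among the singular points: 1.


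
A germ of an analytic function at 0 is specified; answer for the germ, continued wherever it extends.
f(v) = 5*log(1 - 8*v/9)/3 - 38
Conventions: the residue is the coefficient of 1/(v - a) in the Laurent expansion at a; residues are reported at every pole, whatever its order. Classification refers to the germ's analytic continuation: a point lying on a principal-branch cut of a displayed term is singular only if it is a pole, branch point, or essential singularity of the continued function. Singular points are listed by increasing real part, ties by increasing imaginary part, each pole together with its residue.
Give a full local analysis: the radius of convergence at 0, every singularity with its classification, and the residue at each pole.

Radius of convergence at 0: 9/8.
At 9/8: a logarithmic branch point.

Branch term (5/3)*log(1 - v/(9/8)): its argument vanishes at v = 9/8, a logarithmic branch point, modulus 9/8.
The radius of convergence is the smallest modulus among the singular points: 9/8.


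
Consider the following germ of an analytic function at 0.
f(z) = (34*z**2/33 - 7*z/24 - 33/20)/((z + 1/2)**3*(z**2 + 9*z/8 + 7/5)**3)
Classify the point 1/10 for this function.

The point is a regular point.

Denominator factors: z + 1/2 = 3/5 at z = 1/10; z**2 + 9*z/8 + 7/5 = 609/400 at z = 1/10 — none vanishes.
So the germ continues analytically to 1/10.


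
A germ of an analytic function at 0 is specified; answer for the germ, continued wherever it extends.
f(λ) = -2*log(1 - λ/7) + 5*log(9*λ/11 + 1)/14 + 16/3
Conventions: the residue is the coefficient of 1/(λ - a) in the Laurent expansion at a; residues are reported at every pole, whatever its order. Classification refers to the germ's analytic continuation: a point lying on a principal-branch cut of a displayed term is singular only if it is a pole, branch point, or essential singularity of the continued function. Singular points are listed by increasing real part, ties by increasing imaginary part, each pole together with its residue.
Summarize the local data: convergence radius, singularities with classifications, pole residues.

Branch term (5/14)*log(1 - λ/(-11/9)): its argument vanishes at λ = -11/9, a logarithmic branch point, modulus 11/9.
Branch term (-2)*log(1 - λ/(7)): its argument vanishes at λ = 7, a logarithmic branch point, modulus 7.
The radius of convergence is the smallest modulus among the singular points: 11/9.
List the singular points by increasing real part (a conjugate pair: the negative imaginary part first).

Radius of convergence at 0: 11/9.
At -11/9: a logarithmic branch point.
At 7: a logarithmic branch point.


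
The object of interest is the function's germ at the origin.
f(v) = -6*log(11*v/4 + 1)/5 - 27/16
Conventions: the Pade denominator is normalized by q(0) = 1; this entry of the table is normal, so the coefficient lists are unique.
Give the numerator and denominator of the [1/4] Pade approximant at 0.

The Pade approximant has numerator coefficients [-27/16, -358928493/58902160]; denominator coefficients [1, 1218899/736277, -1211573/2208831, 2626063/4417662, -668961931/1060238880].

Taylor coefficients needed (expand at 0): a_0 = -27/16, a_1 = -33/10, a_2 = 363/80, a_3 = -1331/160, a_4 = 43923/2560, a_5 = -483153/12800.
Write the denominator as Q(v) = 1 + q1*v + q2*v^2 + q3*v^3 + q4*v^4. Requiring Q*f - P = O(v^6) with deg P <= 1 kills the coefficients of v^2..v^5 in Q*f:
  v^2: a_2 + q1*a_1 + q2*a_0 = 0, i.e. 363/80 + (-33/10)*q1 + (-27/16)*q2 = 0.
  v^3: a_3 + q1*a_2 + q2*a_1 + q3*a_0 = 0, i.e. -1331/160 + (363/80)*q1 + (-33/10)*q2 + (-27/16)*q3 = 0.
  v^4: a_4 + q1*a_3 + q2*a_2 + q3*a_1 + q4*a_0 = 0, i.e. 43923/2560 + (-1331/160)*q1 + (363/80)*q2 + (-33/10)*q3 + (-27/16)*q4 = 0.
  v^5: a_5 + q1*a_4 + q2*a_3 + q3*a_2 + q4*a_1 = 0, i.e. -483153/12800 + (43923/2560)*q1 + (-1331/160)*q2 + (363/80)*q3 + (-33/10)*q4 = 0.
Solving this linear system: q1 = 1218899/736277, q2 = -1211573/2208831, q3 = 2626063/4417662, q4 = -668961931/1060238880.
The numerator is Q*f truncated at degree 1: P0 = a_0 = -27/16; P1 = a_1 + q1*a_0 = -358928493/58902160.


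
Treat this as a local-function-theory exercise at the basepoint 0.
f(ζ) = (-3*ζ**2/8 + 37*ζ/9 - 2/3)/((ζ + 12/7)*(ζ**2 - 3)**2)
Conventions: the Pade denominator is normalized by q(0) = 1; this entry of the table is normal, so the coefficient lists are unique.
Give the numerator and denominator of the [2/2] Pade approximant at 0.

The Pade approximant has numerator coefficients [-7/162, 66493/221868, -10816043/47923488]; denominator coefficients [1, -4581/24652, -7382/6163].

Taylor coefficients needed (expand at 0): a_0 = -7/162, a_1 = 7/24, a_2 = -217/972, a_3 = 133/432, a_4 = -3269/15552.
Write the denominator as Q(ζ) = 1 + q1*ζ + q2*ζ^2. Requiring Q*f - P = O(ζ^5) with deg P <= 2 kills the coefficients of ζ^3..ζ^4 in Q*f:
  ζ^3: a_3 + q1*a_2 + q2*a_1 = 0, i.e. 133/432 + (-217/972)*q1 + (7/24)*q2 = 0.
  ζ^4: a_4 + q1*a_3 + q2*a_2 = 0, i.e. -3269/15552 + (133/432)*q1 + (-217/972)*q2 = 0.
Solving this linear system: q1 = -4581/24652, q2 = -7382/6163.
The numerator is Q*f truncated at degree 2: P0 = a_0 = -7/162; P1 = a_1 + q1*a_0 = 66493/221868; P2 = a_2 + q1*a_1 + q2*a_0 = -10816043/47923488.


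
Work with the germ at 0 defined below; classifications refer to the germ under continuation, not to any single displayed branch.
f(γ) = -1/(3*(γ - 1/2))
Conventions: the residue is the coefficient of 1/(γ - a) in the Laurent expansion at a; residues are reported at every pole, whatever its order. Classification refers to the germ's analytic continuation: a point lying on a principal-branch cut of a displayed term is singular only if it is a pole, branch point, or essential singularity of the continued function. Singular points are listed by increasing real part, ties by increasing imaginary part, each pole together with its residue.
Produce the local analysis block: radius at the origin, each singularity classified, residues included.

Denominator factor (γ - 1/2): pole of order 1 at 1/2, modulus 1/2.
The radius of convergence is the smallest modulus among the singular points: 1/2.
At the order-1 pole 1/2 set g(γ) = (γ - (1/2))*f(γ) = -1/3.
Simple pole: residue = g(a) at a = 1/2, which is -1/3.

Radius of convergence at 0: 1/2.
At 1/2: a pole of order 1; residue -1/3.


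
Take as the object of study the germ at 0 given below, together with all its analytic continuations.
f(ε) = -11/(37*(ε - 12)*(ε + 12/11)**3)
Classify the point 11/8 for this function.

The point is a regular point.

Denominator factors: ε - 12 = -85/8 at ε = 11/8; ε + 12/11 = 217/88 at ε = 11/8 — none vanishes.
So the germ continues analytically to 11/8.


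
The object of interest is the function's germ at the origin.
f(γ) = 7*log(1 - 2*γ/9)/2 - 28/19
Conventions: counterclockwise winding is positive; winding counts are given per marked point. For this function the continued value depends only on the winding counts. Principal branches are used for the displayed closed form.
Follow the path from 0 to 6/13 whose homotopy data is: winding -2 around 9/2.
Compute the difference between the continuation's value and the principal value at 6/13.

The rational part is single-valued and drops out of the difference; each branch term changes only by its own monodromy.
(7/2)*log(1 - γ/(9/2)): each positive loop around 9/2 adds 2*pi*i to the log, so winding -2 contributes (7/2)*(-2)*2*pi*i = -(14)*pi*i.
Summing the contributions at γ = 6/13 gives -(14)*pi*i.

Continued minus principal equals -(14)*pi*i.


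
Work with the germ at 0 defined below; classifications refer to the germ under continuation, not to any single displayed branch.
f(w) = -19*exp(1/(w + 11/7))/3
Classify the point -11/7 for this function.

The exponent 1/(w - (-11/7)) has a pole at -11/7, so exp(1/(w - (-11/7))) takes every nonzero value near it: an essential singularity (not a pole of any order).

The point is an essential singularity.


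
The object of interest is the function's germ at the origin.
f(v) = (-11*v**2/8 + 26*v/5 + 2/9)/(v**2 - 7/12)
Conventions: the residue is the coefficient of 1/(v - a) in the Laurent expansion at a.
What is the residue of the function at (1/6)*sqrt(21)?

The factor v**2 - 7/12 splits as (v - a)(v - a') with a = (1/6)*sqrt(21), a' = -(1/6)*sqrt(21). At the order-1 pole a set g(v) = (v - a)*f(v) = [-11*v**2/8 + 26*v/5 + 2/9] / (v - a').
Simple pole: residue = g(a) at a = (1/6)*sqrt(21), which is 13/5 - (167/2016)*sqrt(21).

The residue is 13/5 - (167/2016)*sqrt(21).


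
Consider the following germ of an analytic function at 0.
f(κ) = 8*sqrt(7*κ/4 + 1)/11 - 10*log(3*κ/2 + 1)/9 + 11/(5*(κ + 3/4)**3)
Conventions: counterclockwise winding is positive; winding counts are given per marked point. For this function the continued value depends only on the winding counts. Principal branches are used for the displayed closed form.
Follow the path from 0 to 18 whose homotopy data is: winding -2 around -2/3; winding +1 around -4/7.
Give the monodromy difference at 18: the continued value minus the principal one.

The rational part is single-valued and drops out of the difference; each branch term changes only by its own monodromy.
(8/11)*sqrt(1 - κ/(-4/7)): winding +1 is odd, the square root flips sign, contributing -2*(8/11)*sqrt(1 - (18)/(-4/7)) = -2*(8/11)*sqrt(65/2) = -(8/11)*sqrt(130).
(-10/9)*log(1 - κ/(-2/3)): each positive loop around -2/3 adds 2*pi*i to the log, so winding -2 contributes (-10/9)*(-2)*2*pi*i = (40/9)*pi*i.
Summing the contributions at κ = 18 gives (-(8/11)*sqrt(130)) + ((40/9)*pi)*i.

Continued minus principal equals (-(8/11)*sqrt(130)) + ((40/9)*pi)*i.


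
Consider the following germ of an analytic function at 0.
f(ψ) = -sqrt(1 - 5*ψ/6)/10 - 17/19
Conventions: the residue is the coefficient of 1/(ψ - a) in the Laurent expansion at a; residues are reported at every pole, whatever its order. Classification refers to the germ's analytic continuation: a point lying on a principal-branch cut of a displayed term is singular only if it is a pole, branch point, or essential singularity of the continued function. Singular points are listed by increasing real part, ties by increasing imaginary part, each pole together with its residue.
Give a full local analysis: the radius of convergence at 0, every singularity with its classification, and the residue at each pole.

Radius of convergence at 0: 6/5.
At 6/5: an algebraic (square-root) branch point.

Branch term (-1/10)*sqrt(1 - ψ/(6/5)): its argument vanishes at ψ = 6/5, a square-root branch point, modulus 6/5.
The radius of convergence is the smallest modulus among the singular points: 6/5.


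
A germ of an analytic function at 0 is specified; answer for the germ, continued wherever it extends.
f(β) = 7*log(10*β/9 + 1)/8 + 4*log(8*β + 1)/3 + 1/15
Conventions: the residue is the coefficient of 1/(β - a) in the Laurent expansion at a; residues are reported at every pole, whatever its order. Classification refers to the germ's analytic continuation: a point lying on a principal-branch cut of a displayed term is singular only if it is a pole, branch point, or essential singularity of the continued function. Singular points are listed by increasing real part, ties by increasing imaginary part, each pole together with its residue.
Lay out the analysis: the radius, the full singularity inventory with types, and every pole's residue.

Radius of convergence at 0: 1/8.
At -9/10: a logarithmic branch point.
At -1/8: a logarithmic branch point.

Branch term (4/3)*log(1 - β/(-1/8)): its argument vanishes at β = -1/8, a logarithmic branch point, modulus 1/8.
Branch term (7/8)*log(1 - β/(-9/10)): its argument vanishes at β = -9/10, a logarithmic branch point, modulus 9/10.
The radius of convergence is the smallest modulus among the singular points: 1/8.
List the singular points by increasing real part (a conjugate pair: the negative imaginary part first).


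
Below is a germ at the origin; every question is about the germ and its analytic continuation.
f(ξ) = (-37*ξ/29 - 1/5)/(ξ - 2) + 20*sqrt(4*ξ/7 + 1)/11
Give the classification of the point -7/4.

The point is an algebraic (square-root) branch point.

The term (20/11)*sqrt(1 - ξ/(-7/4)) has argument 1 - -7/4/(-7/4) = 0 at -7/4: a square-root (algebraic, two-sheeted) branch point; the remaining terms are analytic or single-valued there.


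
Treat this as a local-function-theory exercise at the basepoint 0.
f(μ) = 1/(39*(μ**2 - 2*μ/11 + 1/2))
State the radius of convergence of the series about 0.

Denominator factor (μ**2 - 2*μ/11 + 1/2): discriminant -238/121, complex-conjugate roots (1/11) + ((1/22)*sqrt(238))*i and (1/11) - ((1/22)*sqrt(238))*i; poles of order 1, moduli (1/2)*sqrt(2) and (1/2)*sqrt(2).
The radius of convergence is the smallest modulus among the singular points: (1/2)*sqrt(2).

The radius of convergence is (1/2)*sqrt(2).


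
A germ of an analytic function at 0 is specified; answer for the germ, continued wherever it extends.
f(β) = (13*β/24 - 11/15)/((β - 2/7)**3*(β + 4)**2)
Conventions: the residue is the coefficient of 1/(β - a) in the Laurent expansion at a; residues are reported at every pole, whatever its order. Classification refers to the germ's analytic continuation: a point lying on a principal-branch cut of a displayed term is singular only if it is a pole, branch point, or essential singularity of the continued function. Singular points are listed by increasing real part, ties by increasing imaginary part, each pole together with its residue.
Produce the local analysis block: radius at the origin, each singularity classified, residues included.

Denominator factor (β + 4)^2: pole of order 2 at -4, modulus 4.
Denominator factor (β - 2/7)^3: pole of order 3 at 2/7, modulus 2/7.
The radius of convergence is the smallest modulus among the singular points: 2/7.
At the order-2 pole -4 set g(β) = (β - (-4))^2*f(β) = (13*β/24 - 11/15)/(β - 2/7)**3.
Order-2 pole: residue = g'(a); g'(-4) = 306299/16200000, so the residue is 306299/16200000.
At the order-3 pole 2/7 set g(β) = (β - (2/7))^3*f(β) = (13*β/24 - 11/15)/(β + 4)**2.
Order-3 pole: residue = g''(a)/2; g''(2/7) = -306299/8100000, so the residue is -306299/16200000.
List the singular points by increasing real part (a conjugate pair: the negative imaginary part first).

Radius of convergence at 0: 2/7.
At -4: a pole of order 2; residue 306299/16200000.
At 2/7: a pole of order 3; residue -306299/16200000.


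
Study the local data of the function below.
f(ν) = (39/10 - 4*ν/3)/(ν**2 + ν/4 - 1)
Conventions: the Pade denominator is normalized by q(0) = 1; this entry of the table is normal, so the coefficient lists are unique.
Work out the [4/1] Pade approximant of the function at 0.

The Pade approximant has numerator coefficients [-39/10, 291698/152025, -1803224/456075, 424288/456075, -1697152/456075]; denominator coefficients [1, -48661/121620].

Taylor coefficients needed (expand at 0): a_0 = -39/10, a_1 = 43/120, a_2 = -1829/480, a_3 = -1141/1920, a_4 = -2027/512, a_5 = -48661/30720.
Write the denominator as Q(ν) = 1 + q1*ν. Requiring Q*f - P = O(ν^6) with deg P <= 4 kills the coefficients of ν^5..ν^5 in Q*f:
  ν^5: a_5 + q1*a_4 = 0, i.e. -48661/30720 + (-2027/512)*q1 = 0.
Solving this linear system: q1 = -48661/121620.
The numerator is Q*f truncated at degree 4: P0 = a_0 = -39/10; P1 = a_1 + q1*a_0 = 291698/152025; P2 = a_2 + q1*a_1 = -1803224/456075; P3 = a_3 + q1*a_2 = 424288/456075; P4 = a_4 + q1*a_3 = -1697152/456075.


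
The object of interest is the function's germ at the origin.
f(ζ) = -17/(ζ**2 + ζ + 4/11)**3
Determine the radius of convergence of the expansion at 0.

Denominator factor (ζ**2 + ζ + 4/11)^3: discriminant -5/11, complex-conjugate roots (-1/2) + ((1/22)*sqrt(55))*i and (-1/2) - ((1/22)*sqrt(55))*i; poles of order 3, moduli (2/11)*sqrt(11) and (2/11)*sqrt(11).
The radius of convergence is the smallest modulus among the singular points: (2/11)*sqrt(11).

The radius of convergence is (2/11)*sqrt(11).


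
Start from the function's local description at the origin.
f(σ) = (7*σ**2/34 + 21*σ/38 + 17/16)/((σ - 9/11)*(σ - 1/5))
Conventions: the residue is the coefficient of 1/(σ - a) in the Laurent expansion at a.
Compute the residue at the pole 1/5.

At the order-1 pole 1/5 set g(σ) = (σ - (1/5))*f(σ) = (7*σ**2/34 + 21*σ/38 + 17/16)/(σ - 9/11).
Simple pole: residue = g(a) at a = 1/5, which is -1678809/878560.

The residue is -1678809/878560.


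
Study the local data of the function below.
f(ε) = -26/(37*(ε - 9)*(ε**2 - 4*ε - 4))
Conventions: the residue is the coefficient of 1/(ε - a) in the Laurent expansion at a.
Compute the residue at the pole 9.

At the order-1 pole 9 set g(ε) = (ε - (9))*f(ε) = -26/(37*(ε**2 - 4*ε - 4)).
Simple pole: residue = g(a) at a = 9, which is -26/1517.

The residue is -26/1517.


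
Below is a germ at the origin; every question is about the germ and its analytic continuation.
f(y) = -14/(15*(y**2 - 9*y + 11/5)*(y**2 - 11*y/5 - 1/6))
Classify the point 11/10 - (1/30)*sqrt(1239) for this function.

The denominator factor y**2 - 11*y/5 - 1/6 vanishes at 11/10 - (1/30)*sqrt(1239) and appears to the power 1; the numerator there equals -14/15, nonzero, and no other factor vanishes.
Hence a pole whose order is the multiplicity, 1.

The point is a pole of order 1.


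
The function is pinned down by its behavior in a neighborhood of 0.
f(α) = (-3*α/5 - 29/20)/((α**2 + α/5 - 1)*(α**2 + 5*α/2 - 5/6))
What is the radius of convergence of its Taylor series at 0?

Denominator factor (α**2 + α/5 - 1): discriminant 101/25, real irrational roots -1/10 + (1/10)*sqrt(101) and -1/10 - (1/10)*sqrt(101); poles of order 1, moduli -1/10 + (1/10)*sqrt(101) and 1/10 + (1/10)*sqrt(101).
Denominator factor (α**2 + 5*α/2 - 5/6): discriminant 115/12, real irrational roots -5/4 + (1/12)*sqrt(345) and -5/4 - (1/12)*sqrt(345); poles of order 1, moduli -5/4 + (1/12)*sqrt(345) and 5/4 + (1/12)*sqrt(345).
The radius of convergence is the smallest modulus among the singular points: -5/4 + (1/12)*sqrt(345).

The radius of convergence is -5/4 + (1/12)*sqrt(345).


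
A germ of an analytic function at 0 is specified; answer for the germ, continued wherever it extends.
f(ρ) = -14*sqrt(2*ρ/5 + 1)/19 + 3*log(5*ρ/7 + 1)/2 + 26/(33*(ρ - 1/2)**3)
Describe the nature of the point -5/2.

The term (-14/19)*sqrt(1 - ρ/(-5/2)) has argument 1 - -5/2/(-5/2) = 0 at -5/2: a square-root (algebraic, two-sheeted) branch point; the remaining terms are analytic or single-valued there.

The point is an algebraic (square-root) branch point.


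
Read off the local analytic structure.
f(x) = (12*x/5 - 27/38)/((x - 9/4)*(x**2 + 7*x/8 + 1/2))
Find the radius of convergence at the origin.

Denominator factor (x**2 + 7*x/8 + 1/2): discriminant -79/64, complex-conjugate roots (-7/16) + ((1/16)*sqrt(79))*i and (-7/16) - ((1/16)*sqrt(79))*i; poles of order 1, moduli (1/2)*sqrt(2) and (1/2)*sqrt(2).
Denominator factor (x - 9/4): pole of order 1 at 9/4, modulus 9/4.
The radius of convergence is the smallest modulus among the singular points: (1/2)*sqrt(2).

The radius of convergence is (1/2)*sqrt(2).


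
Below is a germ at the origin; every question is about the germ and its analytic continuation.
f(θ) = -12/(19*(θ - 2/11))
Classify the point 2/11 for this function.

The point is a pole of order 1.

The denominator factor θ - 2/11 vanishes at 2/11 and appears to the power 1; the numerator there equals -12/19, nonzero, and no other factor vanishes.
Hence a pole whose order is the multiplicity, 1.


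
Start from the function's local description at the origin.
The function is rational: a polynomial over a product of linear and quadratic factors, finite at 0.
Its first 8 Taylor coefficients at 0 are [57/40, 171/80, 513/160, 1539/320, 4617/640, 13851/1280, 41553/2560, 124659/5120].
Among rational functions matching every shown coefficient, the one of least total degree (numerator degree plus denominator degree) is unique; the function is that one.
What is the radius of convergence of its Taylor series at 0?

The radius of convergence is 2/3.

No rational of total degree below 1 reproduces all 8 coefficients; solving the [0/1] Pade equations on them gives f(τ) = -19/(20*(τ - 2/3)), whose expansion matches every shown term.
Denominator factor (τ - 2/3): pole of order 1 at 2/3, modulus 2/3.
The radius of convergence is the smallest modulus among the singular points: 2/3.


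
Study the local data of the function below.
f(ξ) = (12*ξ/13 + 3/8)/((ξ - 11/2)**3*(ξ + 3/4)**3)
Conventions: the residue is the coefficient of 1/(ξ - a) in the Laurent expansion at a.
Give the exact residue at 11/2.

At the order-3 pole 11/2 set g(ξ) = (ξ - (11/2))^3*f(ξ) = (12*ξ/13 + 3/8)/(ξ + 3/4)**3.
Order-3 pole: residue = g''(a)/2; g''(11/2) = 410112/126953125, so the residue is 205056/126953125.

The residue is 205056/126953125.
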